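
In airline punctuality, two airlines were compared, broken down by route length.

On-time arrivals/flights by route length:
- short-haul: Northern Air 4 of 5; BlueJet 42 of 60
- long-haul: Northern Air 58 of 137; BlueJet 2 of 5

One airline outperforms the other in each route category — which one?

Northern Air

Short-haul: Northern Air 4/5 = 80.0%, BlueJet 42/60 = 70.0% → Northern Air
Long-haul: Northern Air 58/137 = 42.3%, BlueJet 2/5 = 40.0% → Northern Air
Northern Air has the higher rate in both groups.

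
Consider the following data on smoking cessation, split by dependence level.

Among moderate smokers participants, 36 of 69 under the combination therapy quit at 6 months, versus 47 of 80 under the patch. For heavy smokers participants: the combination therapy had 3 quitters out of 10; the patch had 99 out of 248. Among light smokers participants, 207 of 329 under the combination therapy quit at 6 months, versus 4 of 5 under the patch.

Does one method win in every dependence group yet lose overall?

Yes

Moderate smokers: the combination therapy 36/69 = 52.2%, the patch 47/80 = 58.8% → the patch
Heavy smokers: the combination therapy 3/10 = 30.0%, the patch 99/248 = 39.9% → the patch
Light smokers: the combination therapy 207/329 = 62.9%, the patch 4/5 = 80.0% → the patch
Overall: the combination therapy 246/408 = 60.3%, the patch 150/333 = 45.0% → the combination therapy
The patch wins each dependence group but the combination therapy wins overall — the comparison reverses. The patch's participants skew toward heavy smokers, which has a lower base rate.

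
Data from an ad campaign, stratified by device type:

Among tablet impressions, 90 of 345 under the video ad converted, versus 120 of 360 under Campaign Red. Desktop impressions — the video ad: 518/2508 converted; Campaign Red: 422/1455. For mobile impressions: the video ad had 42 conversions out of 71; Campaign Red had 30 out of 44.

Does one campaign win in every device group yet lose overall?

Tablet: the video ad 90/345 = 26.1%, Campaign Red 120/360 = 33.3% → Campaign Red
Desktop: the video ad 518/2508 = 20.7%, Campaign Red 422/1455 = 29.0% → Campaign Red
Mobile: the video ad 42/71 = 59.2%, Campaign Red 30/44 = 68.2% → Campaign Red
Overall: the video ad 650/2924 = 22.2%, Campaign Red 572/1859 = 30.8% → Campaign Red
Campaign Red wins overall and in every device group — no reversal.

No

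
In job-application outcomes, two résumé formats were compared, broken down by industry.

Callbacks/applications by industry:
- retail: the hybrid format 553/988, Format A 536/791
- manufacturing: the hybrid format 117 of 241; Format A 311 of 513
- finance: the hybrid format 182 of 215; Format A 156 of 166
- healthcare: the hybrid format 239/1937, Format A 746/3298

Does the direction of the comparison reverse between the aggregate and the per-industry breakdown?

Retail: the hybrid format 553/988 = 56.0%, Format A 536/791 = 67.8% → Format A
Manufacturing: the hybrid format 117/241 = 48.5%, Format A 311/513 = 60.6% → Format A
Finance: the hybrid format 182/215 = 84.7%, Format A 156/166 = 94.0% → Format A
Healthcare: the hybrid format 239/1937 = 12.3%, Format A 746/3298 = 22.6% → Format A
Overall: the hybrid format 1091/3381 = 32.3%, Format A 1749/4768 = 36.7% → Format A
Format A wins overall and in every industry group — no reversal.

No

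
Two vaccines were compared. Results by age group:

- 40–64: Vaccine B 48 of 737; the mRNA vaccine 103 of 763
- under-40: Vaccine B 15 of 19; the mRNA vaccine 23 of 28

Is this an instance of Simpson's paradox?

No

40–64: Vaccine B 48/737 = 6.5%, the mRNA vaccine 103/763 = 13.5% → the mRNA vaccine
Under-40: Vaccine B 15/19 = 78.9%, the mRNA vaccine 23/28 = 82.1% → the mRNA vaccine
Overall: Vaccine B 63/756 = 8.3%, the mRNA vaccine 126/791 = 15.9% → the mRNA vaccine
The mRNA vaccine wins overall and in every age group — no reversal.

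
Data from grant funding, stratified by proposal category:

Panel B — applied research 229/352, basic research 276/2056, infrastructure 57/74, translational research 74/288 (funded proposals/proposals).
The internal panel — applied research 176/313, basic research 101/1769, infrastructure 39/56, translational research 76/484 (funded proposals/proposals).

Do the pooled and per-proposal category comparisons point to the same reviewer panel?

Yes

Applied research: Panel B 229/352 = 65.1%, the internal panel 176/313 = 56.2% → Panel B
Basic research: Panel B 276/2056 = 13.4%, the internal panel 101/1769 = 5.7% → Panel B
Infrastructure: Panel B 57/74 = 77.0%, the internal panel 39/56 = 69.6% → Panel B
Translational research: Panel B 74/288 = 25.7%, the internal panel 76/484 = 15.7% → Panel B
Overall: Panel B 636/2770 = 23.0%, the internal panel 392/2622 = 15.0% → Panel B
Panel B wins overall and in every proposal group — no reversal.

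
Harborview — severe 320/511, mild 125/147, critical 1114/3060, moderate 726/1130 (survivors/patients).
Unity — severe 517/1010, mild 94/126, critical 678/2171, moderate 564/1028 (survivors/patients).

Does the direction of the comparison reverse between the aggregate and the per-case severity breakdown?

No

Severe: Harborview 320/511 = 62.6%, Unity 517/1010 = 51.2% → Harborview
Mild: Harborview 125/147 = 85.0%, Unity 94/126 = 74.6% → Harborview
Critical: Harborview 1114/3060 = 36.4%, Unity 678/2171 = 31.2% → Harborview
Moderate: Harborview 726/1130 = 64.2%, Unity 564/1028 = 54.9% → Harborview
Overall: Harborview 2285/4848 = 47.1%, Unity 1853/4335 = 42.7% → Harborview
Harborview wins overall and in every case group — no reversal.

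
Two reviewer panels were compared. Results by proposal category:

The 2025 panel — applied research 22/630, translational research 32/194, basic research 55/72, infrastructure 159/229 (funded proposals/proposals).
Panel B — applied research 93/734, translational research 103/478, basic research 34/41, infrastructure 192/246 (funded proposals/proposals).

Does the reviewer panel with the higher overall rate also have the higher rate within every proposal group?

Yes

Applied research: the 2025 panel 22/630 = 3.5%, Panel B 93/734 = 12.7% → Panel B
Translational research: the 2025 panel 32/194 = 16.5%, Panel B 103/478 = 21.5% → Panel B
Basic research: the 2025 panel 55/72 = 76.4%, Panel B 34/41 = 82.9% → Panel B
Infrastructure: the 2025 panel 159/229 = 69.4%, Panel B 192/246 = 78.0% → Panel B
Overall: the 2025 panel 268/1125 = 23.8%, Panel B 422/1499 = 28.2% → Panel B
Panel B wins overall and in every proposal group — no reversal.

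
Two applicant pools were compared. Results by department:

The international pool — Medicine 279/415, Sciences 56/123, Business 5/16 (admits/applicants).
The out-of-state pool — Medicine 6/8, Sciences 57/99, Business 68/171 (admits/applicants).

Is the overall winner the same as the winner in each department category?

No

Medicine: the international pool 279/415 = 67.2%, the out-of-state pool 6/8 = 75.0% → the out-of-state pool
Sciences: the international pool 56/123 = 45.5%, the out-of-state pool 57/99 = 57.6% → the out-of-state pool
Business: the international pool 5/16 = 31.2%, the out-of-state pool 68/171 = 39.8% → the out-of-state pool
Overall: the international pool 340/554 = 61.4%, the out-of-state pool 131/278 = 47.1% → the international pool
The out-of-state pool wins each department group but the international pool wins overall — the comparison reverses. The out-of-state pool's applicants skew toward Business, which has a lower base rate.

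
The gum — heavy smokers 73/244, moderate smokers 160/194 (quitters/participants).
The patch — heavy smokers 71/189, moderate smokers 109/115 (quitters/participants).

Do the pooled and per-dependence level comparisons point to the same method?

Heavy smokers: the gum 73/244 = 29.9%, the patch 71/189 = 37.6% → the patch
Moderate smokers: the gum 160/194 = 82.5%, the patch 109/115 = 94.8% → the patch
Overall: the gum 233/438 = 53.2%, the patch 180/304 = 59.2% → the patch
The patch wins overall and in every dependence group — no reversal.

Yes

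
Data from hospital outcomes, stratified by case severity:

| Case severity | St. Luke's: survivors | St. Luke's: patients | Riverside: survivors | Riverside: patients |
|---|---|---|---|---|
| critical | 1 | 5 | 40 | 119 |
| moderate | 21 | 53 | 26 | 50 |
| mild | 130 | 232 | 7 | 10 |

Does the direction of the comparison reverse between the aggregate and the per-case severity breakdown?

Yes

Critical: St. Luke's 1/5 = 20.0%, Riverside 40/119 = 33.6% → Riverside
Moderate: St. Luke's 21/53 = 39.6%, Riverside 26/50 = 52.0% → Riverside
Mild: St. Luke's 130/232 = 56.0%, Riverside 7/10 = 70.0% → Riverside
Overall: St. Luke's 152/290 = 52.4%, Riverside 73/179 = 40.8% → St. Luke's
Riverside wins each case group but St. Luke's wins overall — the comparison reverses. Riverside's patients skew toward critical, which has a lower base rate.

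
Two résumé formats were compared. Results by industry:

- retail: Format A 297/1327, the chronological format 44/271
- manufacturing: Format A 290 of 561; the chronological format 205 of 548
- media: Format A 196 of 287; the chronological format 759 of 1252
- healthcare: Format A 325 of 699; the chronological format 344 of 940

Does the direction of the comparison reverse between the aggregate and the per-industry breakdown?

Retail: Format A 297/1327 = 22.4%, the chronological format 44/271 = 16.2% → Format A
Manufacturing: Format A 290/561 = 51.7%, the chronological format 205/548 = 37.4% → Format A
Media: Format A 196/287 = 68.3%, the chronological format 759/1252 = 60.6% → Format A
Healthcare: Format A 325/699 = 46.5%, the chronological format 344/940 = 36.6% → Format A
Overall: Format A 1108/2874 = 38.6%, the chronological format 1352/3011 = 44.9% → the chronological format
Format A wins each industry group but the chronological format wins overall — the comparison reverses. Format A's applications skew toward retail, which has a lower base rate.

Yes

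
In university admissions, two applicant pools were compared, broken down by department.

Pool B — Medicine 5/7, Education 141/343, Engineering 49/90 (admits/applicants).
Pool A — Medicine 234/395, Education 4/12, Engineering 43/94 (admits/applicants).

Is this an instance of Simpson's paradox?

Medicine: Pool B 5/7 = 71.4%, Pool A 234/395 = 59.2% → Pool B
Education: Pool B 141/343 = 41.1%, Pool A 4/12 = 33.3% → Pool B
Engineering: Pool B 49/90 = 54.4%, Pool A 43/94 = 45.7% → Pool B
Overall: Pool B 195/440 = 44.3%, Pool A 281/501 = 56.1% → Pool A
Pool B wins each department group but Pool A wins overall — the comparison reverses. Pool B's applicants skew toward Education, which has a lower base rate.

Yes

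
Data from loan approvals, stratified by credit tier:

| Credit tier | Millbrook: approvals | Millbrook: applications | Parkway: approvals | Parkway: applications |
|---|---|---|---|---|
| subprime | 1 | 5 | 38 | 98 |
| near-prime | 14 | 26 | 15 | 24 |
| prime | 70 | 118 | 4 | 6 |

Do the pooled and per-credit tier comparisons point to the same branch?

Subprime: Millbrook 1/5 = 20.0%, Parkway 38/98 = 38.8% → Parkway
Near-prime: Millbrook 14/26 = 53.8%, Parkway 15/24 = 62.5% → Parkway
Prime: Millbrook 70/118 = 59.3%, Parkway 4/6 = 66.7% → Parkway
Overall: Millbrook 85/149 = 57.0%, Parkway 57/128 = 44.5% → Millbrook
Parkway wins each credit group but Millbrook wins overall — the comparison reverses. Parkway's applications skew toward subprime, which has a lower base rate.

No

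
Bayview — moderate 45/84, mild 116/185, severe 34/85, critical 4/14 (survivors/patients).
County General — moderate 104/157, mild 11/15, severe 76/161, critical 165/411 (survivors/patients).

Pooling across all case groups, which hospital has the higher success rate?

Moderate: Bayview 45/84 = 53.6%, County General 104/157 = 66.2% → County General
Mild: Bayview 116/185 = 62.7%, County General 11/15 = 73.3% → County General
Severe: Bayview 34/85 = 40.0%, County General 76/161 = 47.2% → County General
Critical: Bayview 4/14 = 28.6%, County General 165/411 = 40.1% → County General
Overall: Bayview 199/368 = 54.1%, County General 356/744 = 47.8% → Bayview
(County General wins every case group but Bayview wins overall — County General's patients skew toward the low-rate critical group.)

Bayview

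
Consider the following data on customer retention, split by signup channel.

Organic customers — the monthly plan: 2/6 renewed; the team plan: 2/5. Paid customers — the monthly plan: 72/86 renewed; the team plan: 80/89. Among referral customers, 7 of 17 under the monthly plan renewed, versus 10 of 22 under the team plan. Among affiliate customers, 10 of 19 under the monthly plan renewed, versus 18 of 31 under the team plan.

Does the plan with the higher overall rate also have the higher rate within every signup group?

Yes

Organic: the monthly plan 2/6 = 33.3%, the team plan 2/5 = 40.0% → the team plan
Paid: the monthly plan 72/86 = 83.7%, the team plan 80/89 = 89.9% → the team plan
Referral: the monthly plan 7/17 = 41.2%, the team plan 10/22 = 45.5% → the team plan
Affiliate: the monthly plan 10/19 = 52.6%, the team plan 18/31 = 58.1% → the team plan
Overall: the monthly plan 91/128 = 71.1%, the team plan 110/147 = 74.8% → the team plan
The team plan wins overall and in every signup group — no reversal.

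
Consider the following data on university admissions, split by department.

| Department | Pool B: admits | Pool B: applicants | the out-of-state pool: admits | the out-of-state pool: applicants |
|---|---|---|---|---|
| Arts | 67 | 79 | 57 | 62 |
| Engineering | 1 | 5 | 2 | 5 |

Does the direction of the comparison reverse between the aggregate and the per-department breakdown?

No

Arts: Pool B 67/79 = 84.8%, the out-of-state pool 57/62 = 91.9% → the out-of-state pool
Engineering: Pool B 1/5 = 20.0%, the out-of-state pool 2/5 = 40.0% → the out-of-state pool
Overall: Pool B 68/84 = 81.0%, the out-of-state pool 59/67 = 88.1% → the out-of-state pool
The out-of-state pool wins overall and in every department group — no reversal.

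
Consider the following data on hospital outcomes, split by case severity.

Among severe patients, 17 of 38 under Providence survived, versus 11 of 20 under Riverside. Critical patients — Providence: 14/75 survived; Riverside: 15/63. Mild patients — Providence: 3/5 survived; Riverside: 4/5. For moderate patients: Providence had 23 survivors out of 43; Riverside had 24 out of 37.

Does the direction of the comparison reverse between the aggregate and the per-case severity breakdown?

Severe: Providence 17/38 = 44.7%, Riverside 11/20 = 55.0% → Riverside
Critical: Providence 14/75 = 18.7%, Riverside 15/63 = 23.8% → Riverside
Mild: Providence 3/5 = 60.0%, Riverside 4/5 = 80.0% → Riverside
Moderate: Providence 23/43 = 53.5%, Riverside 24/37 = 64.9% → Riverside
Overall: Providence 57/161 = 35.4%, Riverside 54/125 = 43.2% → Riverside
Riverside wins overall and in every case group — no reversal.

No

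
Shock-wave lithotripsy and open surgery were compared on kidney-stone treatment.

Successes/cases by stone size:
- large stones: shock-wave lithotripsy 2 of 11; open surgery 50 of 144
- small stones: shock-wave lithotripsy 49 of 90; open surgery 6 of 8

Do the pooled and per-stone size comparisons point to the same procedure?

No

Large stones: shock-wave lithotripsy 2/11 = 18.2%, open surgery 50/144 = 34.7% → open surgery
Small stones: shock-wave lithotripsy 49/90 = 54.4%, open surgery 6/8 = 75.0% → open surgery
Overall: shock-wave lithotripsy 51/101 = 50.5%, open surgery 56/152 = 36.8% → shock-wave lithotripsy
Open surgery wins each stone group but shock-wave lithotripsy wins overall — the comparison reverses. Open surgery's cases skew toward large stones, which has a lower base rate.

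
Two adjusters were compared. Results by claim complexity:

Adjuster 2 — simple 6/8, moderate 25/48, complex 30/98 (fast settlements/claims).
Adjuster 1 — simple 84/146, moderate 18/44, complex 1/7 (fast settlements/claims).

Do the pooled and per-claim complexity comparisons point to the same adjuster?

Simple: Adjuster 2 6/8 = 75.0%, Adjuster 1 84/146 = 57.5% → Adjuster 2
Moderate: Adjuster 2 25/48 = 52.1%, Adjuster 1 18/44 = 40.9% → Adjuster 2
Complex: Adjuster 2 30/98 = 30.6%, Adjuster 1 1/7 = 14.3% → Adjuster 2
Overall: Adjuster 2 61/154 = 39.6%, Adjuster 1 103/197 = 52.3% → Adjuster 1
Adjuster 2 wins each claim group but Adjuster 1 wins overall — the comparison reverses. Adjuster 2's claims skew toward complex, which has a lower base rate.

No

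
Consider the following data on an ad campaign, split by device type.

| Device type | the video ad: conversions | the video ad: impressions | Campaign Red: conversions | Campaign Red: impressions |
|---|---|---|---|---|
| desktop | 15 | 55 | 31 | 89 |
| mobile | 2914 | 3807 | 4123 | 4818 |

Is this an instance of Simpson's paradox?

Desktop: the video ad 15/55 = 27.3%, Campaign Red 31/89 = 34.8% → Campaign Red
Mobile: the video ad 2914/3807 = 76.5%, Campaign Red 4123/4818 = 85.6% → Campaign Red
Overall: the video ad 2929/3862 = 75.8%, Campaign Red 4154/4907 = 84.7% → Campaign Red
Campaign Red wins overall and in every device group — no reversal.

No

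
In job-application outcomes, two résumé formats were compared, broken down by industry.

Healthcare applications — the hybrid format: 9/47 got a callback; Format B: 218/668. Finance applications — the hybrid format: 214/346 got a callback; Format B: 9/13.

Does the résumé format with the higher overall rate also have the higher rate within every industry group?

No

Healthcare: the hybrid format 9/47 = 19.1%, Format B 218/668 = 32.6% → Format B
Finance: the hybrid format 214/346 = 61.8%, Format B 9/13 = 69.2% → Format B
Overall: the hybrid format 223/393 = 56.7%, Format B 227/681 = 33.3% → the hybrid format
Format B wins each industry group but the hybrid format wins overall — the comparison reverses. Format B's applications skew toward healthcare, which has a lower base rate.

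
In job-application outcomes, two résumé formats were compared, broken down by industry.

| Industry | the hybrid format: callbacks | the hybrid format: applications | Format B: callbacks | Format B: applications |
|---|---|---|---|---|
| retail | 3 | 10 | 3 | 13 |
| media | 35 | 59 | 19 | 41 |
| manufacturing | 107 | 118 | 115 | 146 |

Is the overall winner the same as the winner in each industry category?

Retail: the hybrid format 3/10 = 30.0%, Format B 3/13 = 23.1% → the hybrid format
Media: the hybrid format 35/59 = 59.3%, Format B 19/41 = 46.3% → the hybrid format
Manufacturing: the hybrid format 107/118 = 90.7%, Format B 115/146 = 78.8% → the hybrid format
Overall: the hybrid format 145/187 = 77.5%, Format B 137/200 = 68.5% → the hybrid format
The hybrid format wins overall and in every industry group — no reversal.

Yes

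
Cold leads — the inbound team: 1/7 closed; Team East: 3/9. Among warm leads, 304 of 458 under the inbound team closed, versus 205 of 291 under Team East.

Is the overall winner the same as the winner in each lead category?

Yes

Cold: the inbound team 1/7 = 14.3%, Team East 3/9 = 33.3% → Team East
Warm: the inbound team 304/458 = 66.4%, Team East 205/291 = 70.4% → Team East
Overall: the inbound team 305/465 = 65.6%, Team East 208/300 = 69.3% → Team East
Team East wins overall and in every lead group — no reversal.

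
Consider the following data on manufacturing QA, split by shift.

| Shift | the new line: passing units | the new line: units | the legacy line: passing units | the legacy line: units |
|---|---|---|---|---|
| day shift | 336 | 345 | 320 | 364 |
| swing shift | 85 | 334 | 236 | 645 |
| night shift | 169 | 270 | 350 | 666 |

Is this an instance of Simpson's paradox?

No

Day shift: the new line 336/345 = 97.4%, the legacy line 320/364 = 87.9% → the new line
Swing shift: the new line 85/334 = 25.4%, the legacy line 236/645 = 36.6% → the legacy line
Night shift: the new line 169/270 = 62.6%, the legacy line 350/666 = 52.6% → the new line
Overall: the new line 590/949 = 62.2%, the legacy line 906/1675 = 54.1% → the new line
Neither sweeps: the new line wins 2 of 3 groups, the legacy line wins 1. The new line wins overall but not every group — no Simpson reversal.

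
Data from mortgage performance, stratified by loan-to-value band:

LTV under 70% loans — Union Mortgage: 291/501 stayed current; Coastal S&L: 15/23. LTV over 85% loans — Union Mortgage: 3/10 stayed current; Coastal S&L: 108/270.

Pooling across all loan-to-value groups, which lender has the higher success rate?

Union Mortgage

LTV under 70%: Union Mortgage 291/501 = 58.1%, Coastal S&L 15/23 = 65.2% → Coastal S&L
LTV over 85%: Union Mortgage 3/10 = 30.0%, Coastal S&L 108/270 = 40.0% → Coastal S&L
Overall: Union Mortgage 294/511 = 57.5%, Coastal S&L 123/293 = 42.0% → Union Mortgage
(Coastal S&L wins every loan-to-value group but Union Mortgage wins overall — Coastal S&L's loans skew toward the low-rate LTV over 85% group.)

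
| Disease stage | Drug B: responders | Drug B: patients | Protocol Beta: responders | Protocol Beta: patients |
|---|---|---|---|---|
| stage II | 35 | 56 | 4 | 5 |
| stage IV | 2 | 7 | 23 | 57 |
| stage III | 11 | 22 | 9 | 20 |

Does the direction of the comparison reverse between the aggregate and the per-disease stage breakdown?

No

Stage II: Drug B 35/56 = 62.5%, Protocol Beta 4/5 = 80.0% → Protocol Beta
Stage IV: Drug B 2/7 = 28.6%, Protocol Beta 23/57 = 40.4% → Protocol Beta
Stage III: Drug B 11/22 = 50.0%, Protocol Beta 9/20 = 45.0% → Drug B
Overall: Drug B 48/85 = 56.5%, Protocol Beta 36/82 = 43.9% → Drug B
Neither sweeps: Drug B wins 1 of 3 groups, Protocol Beta wins 2. Drug B wins overall but not every group — no Simpson reversal.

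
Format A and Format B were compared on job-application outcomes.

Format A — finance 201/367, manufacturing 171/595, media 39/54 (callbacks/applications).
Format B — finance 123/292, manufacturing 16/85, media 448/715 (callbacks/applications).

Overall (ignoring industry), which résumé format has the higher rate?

Finance: Format A 201/367 = 54.8%, Format B 123/292 = 42.1% → Format A
Manufacturing: Format A 171/595 = 28.7%, Format B 16/85 = 18.8% → Format A
Media: Format A 39/54 = 72.2%, Format B 448/715 = 62.7% → Format A
Overall: Format A 411/1016 = 40.5%, Format B 587/1092 = 53.8% → Format B
(Format A wins every industry group but Format B wins overall — Format A's applications skew toward the low-rate manufacturing group.)

Format B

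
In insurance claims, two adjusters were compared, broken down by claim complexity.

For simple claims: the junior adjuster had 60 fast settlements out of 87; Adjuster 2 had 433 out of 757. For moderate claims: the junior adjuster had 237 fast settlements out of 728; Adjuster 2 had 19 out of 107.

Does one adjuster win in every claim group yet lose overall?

Simple: the junior adjuster 60/87 = 69.0%, Adjuster 2 433/757 = 57.2% → the junior adjuster
Moderate: the junior adjuster 237/728 = 32.6%, Adjuster 2 19/107 = 17.8% → the junior adjuster
Overall: the junior adjuster 297/815 = 36.4%, Adjuster 2 452/864 = 52.3% → Adjuster 2
The junior adjuster wins each claim group but Adjuster 2 wins overall — the comparison reverses. The junior adjuster's claims skew toward moderate, which has a lower base rate.

Yes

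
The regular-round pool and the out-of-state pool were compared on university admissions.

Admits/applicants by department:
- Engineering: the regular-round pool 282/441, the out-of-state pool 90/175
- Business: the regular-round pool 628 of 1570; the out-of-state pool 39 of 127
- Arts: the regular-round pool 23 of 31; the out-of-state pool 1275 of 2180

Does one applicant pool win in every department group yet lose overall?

Engineering: the regular-round pool 282/441 = 63.9%, the out-of-state pool 90/175 = 51.4% → the regular-round pool
Business: the regular-round pool 628/1570 = 40.0%, the out-of-state pool 39/127 = 30.7% → the regular-round pool
Arts: the regular-round pool 23/31 = 74.2%, the out-of-state pool 1275/2180 = 58.5% → the regular-round pool
Overall: the regular-round pool 933/2042 = 45.7%, the out-of-state pool 1404/2482 = 56.6% → the out-of-state pool
The regular-round pool wins each department group but the out-of-state pool wins overall — the comparison reverses. The regular-round pool's applicants skew toward Business, which has a lower base rate.

Yes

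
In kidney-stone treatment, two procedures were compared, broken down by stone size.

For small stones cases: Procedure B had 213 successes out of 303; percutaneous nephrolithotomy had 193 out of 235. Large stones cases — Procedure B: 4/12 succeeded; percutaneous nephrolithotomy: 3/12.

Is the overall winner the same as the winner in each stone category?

No

Small stones: Procedure B 213/303 = 70.3%, percutaneous nephrolithotomy 193/235 = 82.1% → percutaneous nephrolithotomy
Large stones: Procedure B 4/12 = 33.3%, percutaneous nephrolithotomy 3/12 = 25.0% → Procedure B
Overall: Procedure B 217/315 = 68.9%, percutaneous nephrolithotomy 196/247 = 79.4% → percutaneous nephrolithotomy
Neither sweeps: Procedure B wins 1 of 2 groups, percutaneous nephrolithotomy wins 1. Percutaneous nephrolithotomy wins overall but not every group — no Simpson reversal.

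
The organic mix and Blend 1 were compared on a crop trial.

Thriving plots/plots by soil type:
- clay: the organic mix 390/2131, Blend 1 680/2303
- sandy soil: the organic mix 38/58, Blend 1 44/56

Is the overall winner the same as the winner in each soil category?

Clay: the organic mix 390/2131 = 18.3%, Blend 1 680/2303 = 29.5% → Blend 1
Sandy soil: the organic mix 38/58 = 65.5%, Blend 1 44/56 = 78.6% → Blend 1
Overall: the organic mix 428/2189 = 19.6%, Blend 1 724/2359 = 30.7% → Blend 1
Blend 1 wins overall and in every soil group — no reversal.

Yes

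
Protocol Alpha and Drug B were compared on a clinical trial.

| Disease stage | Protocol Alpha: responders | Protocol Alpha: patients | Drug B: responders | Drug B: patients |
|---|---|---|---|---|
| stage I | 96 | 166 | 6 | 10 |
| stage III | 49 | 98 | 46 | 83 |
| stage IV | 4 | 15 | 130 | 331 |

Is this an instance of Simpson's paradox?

Stage I: Protocol Alpha 96/166 = 57.8%, Drug B 6/10 = 60.0% → Drug B
Stage III: Protocol Alpha 49/98 = 50.0%, Drug B 46/83 = 55.4% → Drug B
Stage IV: Protocol Alpha 4/15 = 26.7%, Drug B 130/331 = 39.3% → Drug B
Overall: Protocol Alpha 149/279 = 53.4%, Drug B 182/424 = 42.9% → Protocol Alpha
Drug B wins each disease group but Protocol Alpha wins overall — the comparison reverses. Drug B's patients skew toward stage IV, which has a lower base rate.

Yes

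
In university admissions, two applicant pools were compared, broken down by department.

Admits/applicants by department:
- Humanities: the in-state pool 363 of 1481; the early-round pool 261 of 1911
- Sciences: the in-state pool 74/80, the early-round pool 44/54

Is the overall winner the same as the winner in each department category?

Yes

Humanities: the in-state pool 363/1481 = 24.5%, the early-round pool 261/1911 = 13.7% → the in-state pool
Sciences: the in-state pool 74/80 = 92.5%, the early-round pool 44/54 = 81.5% → the in-state pool
Overall: the in-state pool 437/1561 = 28.0%, the early-round pool 305/1965 = 15.5% → the in-state pool
The in-state pool wins overall and in every department group — no reversal.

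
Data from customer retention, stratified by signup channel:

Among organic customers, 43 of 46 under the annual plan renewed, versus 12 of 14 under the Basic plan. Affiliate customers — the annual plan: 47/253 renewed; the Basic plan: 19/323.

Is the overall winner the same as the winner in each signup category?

Yes

Organic: the annual plan 43/46 = 93.5%, the Basic plan 12/14 = 85.7% → the annual plan
Affiliate: the annual plan 47/253 = 18.6%, the Basic plan 19/323 = 5.9% → the annual plan
Overall: the annual plan 90/299 = 30.1%, the Basic plan 31/337 = 9.2% → the annual plan
The annual plan wins overall and in every signup group — no reversal.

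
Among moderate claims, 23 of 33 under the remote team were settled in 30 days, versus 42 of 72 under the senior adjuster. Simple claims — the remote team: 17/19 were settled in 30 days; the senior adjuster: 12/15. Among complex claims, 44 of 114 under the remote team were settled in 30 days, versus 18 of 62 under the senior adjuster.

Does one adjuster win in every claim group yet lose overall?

Moderate: the remote team 23/33 = 69.7%, the senior adjuster 42/72 = 58.3% → the remote team
Simple: the remote team 17/19 = 89.5%, the senior adjuster 12/15 = 80.0% → the remote team
Complex: the remote team 44/114 = 38.6%, the senior adjuster 18/62 = 29.0% → the remote team
Overall: the remote team 84/166 = 50.6%, the senior adjuster 72/149 = 48.3% → the remote team
The remote team wins overall and in every claim group — no reversal.

No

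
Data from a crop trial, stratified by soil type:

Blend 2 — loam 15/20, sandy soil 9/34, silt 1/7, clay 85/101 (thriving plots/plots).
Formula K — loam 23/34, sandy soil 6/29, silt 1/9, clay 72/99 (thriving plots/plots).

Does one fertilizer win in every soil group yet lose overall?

No

Loam: Blend 2 15/20 = 75.0%, Formula K 23/34 = 67.6% → Blend 2
Sandy soil: Blend 2 9/34 = 26.5%, Formula K 6/29 = 20.7% → Blend 2
Silt: Blend 2 1/7 = 14.3%, Formula K 1/9 = 11.1% → Blend 2
Clay: Blend 2 85/101 = 84.2%, Formula K 72/99 = 72.7% → Blend 2
Overall: Blend 2 110/162 = 67.9%, Formula K 102/171 = 59.6% → Blend 2
Blend 2 wins overall and in every soil group — no reversal.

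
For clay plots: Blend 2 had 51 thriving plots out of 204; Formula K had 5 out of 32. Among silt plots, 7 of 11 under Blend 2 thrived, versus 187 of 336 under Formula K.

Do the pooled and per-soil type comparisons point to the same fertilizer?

No

Clay: Blend 2 51/204 = 25.0%, Formula K 5/32 = 15.6% → Blend 2
Silt: Blend 2 7/11 = 63.6%, Formula K 187/336 = 55.7% → Blend 2
Overall: Blend 2 58/215 = 27.0%, Formula K 192/368 = 52.2% → Formula K
Blend 2 wins each soil group but Formula K wins overall — the comparison reverses. Blend 2's plots skew toward clay, which has a lower base rate.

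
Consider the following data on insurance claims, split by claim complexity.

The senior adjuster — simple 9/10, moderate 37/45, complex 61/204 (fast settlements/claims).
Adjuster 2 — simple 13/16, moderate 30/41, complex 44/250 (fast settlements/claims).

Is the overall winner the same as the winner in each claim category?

Yes

Simple: the senior adjuster 9/10 = 90.0%, Adjuster 2 13/16 = 81.2% → the senior adjuster
Moderate: the senior adjuster 37/45 = 82.2%, Adjuster 2 30/41 = 73.2% → the senior adjuster
Complex: the senior adjuster 61/204 = 29.9%, Adjuster 2 44/250 = 17.6% → the senior adjuster
Overall: the senior adjuster 107/259 = 41.3%, Adjuster 2 87/307 = 28.3% → the senior adjuster
The senior adjuster wins overall and in every claim group — no reversal.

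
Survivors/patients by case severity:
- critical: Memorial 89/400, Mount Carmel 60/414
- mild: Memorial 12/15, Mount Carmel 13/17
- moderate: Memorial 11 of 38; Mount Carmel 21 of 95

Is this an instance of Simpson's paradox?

No

Critical: Memorial 89/400 = 22.2%, Mount Carmel 60/414 = 14.5% → Memorial
Mild: Memorial 12/15 = 80.0%, Mount Carmel 13/17 = 76.5% → Memorial
Moderate: Memorial 11/38 = 28.9%, Mount Carmel 21/95 = 22.1% → Memorial
Overall: Memorial 112/453 = 24.7%, Mount Carmel 94/526 = 17.9% → Memorial
Memorial wins overall and in every case group — no reversal.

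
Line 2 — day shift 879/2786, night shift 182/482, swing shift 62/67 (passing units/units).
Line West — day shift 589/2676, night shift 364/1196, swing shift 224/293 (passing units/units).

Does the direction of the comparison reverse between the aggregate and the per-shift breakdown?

Day shift: Line 2 879/2786 = 31.6%, Line West 589/2676 = 22.0% → Line 2
Night shift: Line 2 182/482 = 37.8%, Line West 364/1196 = 30.4% → Line 2
Swing shift: Line 2 62/67 = 92.5%, Line West 224/293 = 76.5% → Line 2
Overall: Line 2 1123/3335 = 33.7%, Line West 1177/4165 = 28.3% → Line 2
Line 2 wins overall and in every shift group — no reversal.

No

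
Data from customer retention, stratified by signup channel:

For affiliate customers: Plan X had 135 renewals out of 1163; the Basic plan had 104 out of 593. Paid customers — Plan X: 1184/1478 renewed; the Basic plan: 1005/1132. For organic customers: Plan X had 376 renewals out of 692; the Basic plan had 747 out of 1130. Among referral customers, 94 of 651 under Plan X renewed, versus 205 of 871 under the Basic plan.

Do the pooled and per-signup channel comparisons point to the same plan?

Yes

Affiliate: Plan X 135/1163 = 11.6%, the Basic plan 104/593 = 17.5% → the Basic plan
Paid: Plan X 1184/1478 = 80.1%, the Basic plan 1005/1132 = 88.8% → the Basic plan
Organic: Plan X 376/692 = 54.3%, the Basic plan 747/1130 = 66.1% → the Basic plan
Referral: Plan X 94/651 = 14.4%, the Basic plan 205/871 = 23.5% → the Basic plan
Overall: Plan X 1789/3984 = 44.9%, the Basic plan 2061/3726 = 55.3% → the Basic plan
The Basic plan wins overall and in every signup group — no reversal.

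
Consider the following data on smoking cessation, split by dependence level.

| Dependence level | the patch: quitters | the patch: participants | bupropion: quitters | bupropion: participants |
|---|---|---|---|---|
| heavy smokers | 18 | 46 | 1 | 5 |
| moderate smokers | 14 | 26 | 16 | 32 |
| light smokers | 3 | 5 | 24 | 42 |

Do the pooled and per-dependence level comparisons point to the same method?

No

Heavy smokers: the patch 18/46 = 39.1%, bupropion 1/5 = 20.0% → the patch
Moderate smokers: the patch 14/26 = 53.8%, bupropion 16/32 = 50.0% → the patch
Light smokers: the patch 3/5 = 60.0%, bupropion 24/42 = 57.1% → the patch
Overall: the patch 35/77 = 45.5%, bupropion 41/79 = 51.9% → bupropion
The patch wins each dependence group but bupropion wins overall — the comparison reverses. The patch's participants skew toward heavy smokers, which has a lower base rate.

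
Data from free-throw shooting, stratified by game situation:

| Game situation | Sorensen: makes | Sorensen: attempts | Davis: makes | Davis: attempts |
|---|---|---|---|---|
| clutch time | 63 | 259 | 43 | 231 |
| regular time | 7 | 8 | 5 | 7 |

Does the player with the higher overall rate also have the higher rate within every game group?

Yes

Clutch time: Sorensen 63/259 = 24.3%, Davis 43/231 = 18.6% → Sorensen
Regular time: Sorensen 7/8 = 87.5%, Davis 5/7 = 71.4% → Sorensen
Overall: Sorensen 70/267 = 26.2%, Davis 48/238 = 20.2% → Sorensen
Sorensen wins overall and in every game group — no reversal.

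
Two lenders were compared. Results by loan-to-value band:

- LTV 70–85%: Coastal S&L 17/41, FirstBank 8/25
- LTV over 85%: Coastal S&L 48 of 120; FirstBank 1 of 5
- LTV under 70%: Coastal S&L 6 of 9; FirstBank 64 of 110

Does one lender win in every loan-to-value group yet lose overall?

LTV 70–85%: Coastal S&L 17/41 = 41.5%, FirstBank 8/25 = 32.0% → Coastal S&L
LTV over 85%: Coastal S&L 48/120 = 40.0%, FirstBank 1/5 = 20.0% → Coastal S&L
LTV under 70%: Coastal S&L 6/9 = 66.7%, FirstBank 64/110 = 58.2% → Coastal S&L
Overall: Coastal S&L 71/170 = 41.8%, FirstBank 73/140 = 52.1% → FirstBank
Coastal S&L wins each loan-to-value group but FirstBank wins overall — the comparison reverses. Coastal S&L's loans skew toward LTV over 85%, which has a lower base rate.

Yes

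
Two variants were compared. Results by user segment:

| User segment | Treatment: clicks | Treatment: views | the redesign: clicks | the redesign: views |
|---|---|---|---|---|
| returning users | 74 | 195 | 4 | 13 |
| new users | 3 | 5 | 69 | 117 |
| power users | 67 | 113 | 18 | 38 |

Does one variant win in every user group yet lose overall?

Returning users: Treatment 74/195 = 37.9%, the redesign 4/13 = 30.8% → Treatment
New users: Treatment 3/5 = 60.0%, the redesign 69/117 = 59.0% → Treatment
Power users: Treatment 67/113 = 59.3%, the redesign 18/38 = 47.4% → Treatment
Overall: Treatment 144/313 = 46.0%, the redesign 91/168 = 54.2% → the redesign
Treatment wins each user group but the redesign wins overall — the comparison reverses. Treatment's views skew toward returning users, which has a lower base rate.

Yes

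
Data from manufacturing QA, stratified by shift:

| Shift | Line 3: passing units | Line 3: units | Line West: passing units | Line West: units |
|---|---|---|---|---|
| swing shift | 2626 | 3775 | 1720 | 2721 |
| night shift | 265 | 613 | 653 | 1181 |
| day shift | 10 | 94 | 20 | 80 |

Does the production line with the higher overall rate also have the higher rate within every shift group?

No

Swing shift: Line 3 2626/3775 = 69.6%, Line West 1720/2721 = 63.2% → Line 3
Night shift: Line 3 265/613 = 43.2%, Line West 653/1181 = 55.3% → Line West
Day shift: Line 3 10/94 = 10.6%, Line West 20/80 = 25.0% → Line West
Overall: Line 3 2901/4482 = 64.7%, Line West 2393/3982 = 60.1% → Line 3
Neither sweeps: Line 3 wins 1 of 3 groups, Line West wins 2. Line 3 wins overall but not every group — no Simpson reversal.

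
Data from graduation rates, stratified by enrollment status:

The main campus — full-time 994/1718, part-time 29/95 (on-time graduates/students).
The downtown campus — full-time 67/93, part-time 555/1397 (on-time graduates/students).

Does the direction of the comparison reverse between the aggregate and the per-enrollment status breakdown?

Full-time: the main campus 994/1718 = 57.9%, the downtown campus 67/93 = 72.0% → the downtown campus
Part-time: the main campus 29/95 = 30.5%, the downtown campus 555/1397 = 39.7% → the downtown campus
Overall: the main campus 1023/1813 = 56.4%, the downtown campus 622/1490 = 41.7% → the main campus
The downtown campus wins each enrollment group but the main campus wins overall — the comparison reverses. The downtown campus's students skew toward part-time, which has a lower base rate.

Yes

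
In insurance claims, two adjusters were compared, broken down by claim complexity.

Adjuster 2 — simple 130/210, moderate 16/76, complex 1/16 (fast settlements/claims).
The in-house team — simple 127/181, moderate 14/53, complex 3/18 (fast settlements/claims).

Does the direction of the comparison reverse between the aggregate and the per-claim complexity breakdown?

No

Simple: Adjuster 2 130/210 = 61.9%, the in-house team 127/181 = 70.2% → the in-house team
Moderate: Adjuster 2 16/76 = 21.1%, the in-house team 14/53 = 26.4% → the in-house team
Complex: Adjuster 2 1/16 = 6.2%, the in-house team 3/18 = 16.7% → the in-house team
Overall: Adjuster 2 147/302 = 48.7%, the in-house team 144/252 = 57.1% → the in-house team
The in-house team wins overall and in every claim group — no reversal.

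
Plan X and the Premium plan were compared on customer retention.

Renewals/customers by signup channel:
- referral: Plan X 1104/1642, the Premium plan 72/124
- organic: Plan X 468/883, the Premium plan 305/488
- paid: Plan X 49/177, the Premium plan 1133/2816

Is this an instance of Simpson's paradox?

No

Referral: Plan X 1104/1642 = 67.2%, the Premium plan 72/124 = 58.1% → Plan X
Organic: Plan X 468/883 = 53.0%, the Premium plan 305/488 = 62.5% → the Premium plan
Paid: Plan X 49/177 = 27.7%, the Premium plan 1133/2816 = 40.2% → the Premium plan
Overall: Plan X 1621/2702 = 60.0%, the Premium plan 1510/3428 = 44.0% → Plan X
Neither sweeps: Plan X wins 1 of 3 groups, the Premium plan wins 2. Plan X wins overall but not every group — no Simpson reversal.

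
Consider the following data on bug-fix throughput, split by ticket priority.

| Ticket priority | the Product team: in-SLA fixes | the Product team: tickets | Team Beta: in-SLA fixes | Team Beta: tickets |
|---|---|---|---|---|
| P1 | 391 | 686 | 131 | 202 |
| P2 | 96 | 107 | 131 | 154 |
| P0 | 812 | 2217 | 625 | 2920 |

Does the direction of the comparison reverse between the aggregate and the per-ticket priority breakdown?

P1: the Product team 391/686 = 57.0%, Team Beta 131/202 = 64.9% → Team Beta
P2: the Product team 96/107 = 89.7%, Team Beta 131/154 = 85.1% → the Product team
P0: the Product team 812/2217 = 36.6%, Team Beta 625/2920 = 21.4% → the Product team
Overall: the Product team 1299/3010 = 43.2%, Team Beta 887/3276 = 27.1% → the Product team
Neither sweeps: the Product team wins 2 of 3 groups, Team Beta wins 1. The Product team wins overall but not every group — no Simpson reversal.

No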